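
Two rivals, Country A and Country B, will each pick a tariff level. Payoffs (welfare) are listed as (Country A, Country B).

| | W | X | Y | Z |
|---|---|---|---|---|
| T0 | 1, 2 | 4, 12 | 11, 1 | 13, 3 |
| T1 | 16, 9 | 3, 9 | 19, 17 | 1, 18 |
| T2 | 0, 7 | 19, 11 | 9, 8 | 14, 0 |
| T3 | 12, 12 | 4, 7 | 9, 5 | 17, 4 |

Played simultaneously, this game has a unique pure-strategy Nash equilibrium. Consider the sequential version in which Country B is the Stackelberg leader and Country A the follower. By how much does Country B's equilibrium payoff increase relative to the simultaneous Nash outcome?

6

Backward induction with Country B moving first.
- W: Country A compares 1, 16, 0, 12 and picks T1; Country B would get 9.
- X: Country A compares 4, 3, 19, 4 and picks T2; Country B would get 11.
- Y: Country A compares 11, 19, 9, 9 and picks T1; Country B would get 17.
- Z: Country A compares 13, 1, 14, 17 and picks T3; Country B would get 4.
Maximizing over 9, 11, 17, 4, Country B chooses Y. Subgame-perfect outcome: (T1, Y) with payoffs (19, 17).
Now find the simultaneous Nash equilibrium.
Country A's best replies: W→T1; X→T2; Y→T1; Z→T3.
Country B's best replies: T0→X; T1→Z; T2→X; T3→W.
Only (T2, X) has each player best-responding; Nash payoffs (19, 11).
Country B's commitment gain: 17 − 11 = 6.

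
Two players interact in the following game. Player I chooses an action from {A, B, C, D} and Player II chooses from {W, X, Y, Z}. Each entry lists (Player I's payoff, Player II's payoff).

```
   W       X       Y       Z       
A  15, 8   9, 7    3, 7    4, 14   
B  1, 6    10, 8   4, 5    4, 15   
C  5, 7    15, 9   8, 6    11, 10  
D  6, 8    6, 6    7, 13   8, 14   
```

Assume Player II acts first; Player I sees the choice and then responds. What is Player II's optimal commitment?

Z

Work backward from Player I's decision.
- W: Player I compares 15, 1, 5, 6 and picks A; Player II would get 8.
- X: Player I compares 9, 10, 15, 6 and picks C; Player II would get 9.
- Y: Player I compares 3, 4, 8, 7 and picks C; Player II would get 6.
- Z: Player I compares 4, 4, 11, 8 and picks C; Player II would get 10.
Player II's induced payoffs are 8, 9, 6, 10, so Player II commits to Z. Subgame-perfect outcome: (C, Z) with payoffs (11, 10).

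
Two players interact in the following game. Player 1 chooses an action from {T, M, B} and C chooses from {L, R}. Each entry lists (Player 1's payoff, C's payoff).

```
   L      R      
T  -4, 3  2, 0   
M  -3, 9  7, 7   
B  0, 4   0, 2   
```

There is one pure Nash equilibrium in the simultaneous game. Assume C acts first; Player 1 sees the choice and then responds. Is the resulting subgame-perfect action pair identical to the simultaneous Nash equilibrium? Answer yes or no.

Player 1 best-responds to each possible C move:
- L: BR = B, leader payoff 4.
- R: BR = M, leader payoff 7.
C's induced payoffs are 4, 7, so C commits to R. Subgame-perfect outcome: (M, R) with payoffs (7, 7).
Now find the simultaneous Nash equilibrium.
Player 1's best replies: L→B; R→M.
C's best replies: T→L; M→L; B→L.
The unique mutual best reply is (B, L), giving (0, 4).
Sequential outcome (M, R) differs from the Nash profile (B, L).

no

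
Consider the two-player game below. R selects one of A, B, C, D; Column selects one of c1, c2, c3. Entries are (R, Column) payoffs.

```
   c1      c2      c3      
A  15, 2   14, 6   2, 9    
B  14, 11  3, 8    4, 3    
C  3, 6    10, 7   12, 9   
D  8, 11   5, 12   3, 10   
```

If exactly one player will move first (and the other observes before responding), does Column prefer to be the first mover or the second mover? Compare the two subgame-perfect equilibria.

second

If R leads: Column's best replies are A→c3, B→c1, C→c3, D→c2; R's induced payoffs 2, 14, 12, 5; outcome (B, c1), payoffs (14, 11).
If Column leads: R's best replies are c1→A, c2→A, c3→C; Column's induced payoffs 2, 6, 9; outcome (C, c3), payoffs (12, 9).
Column gets 9 moving first and 11 moving second, so Column prefers to move second.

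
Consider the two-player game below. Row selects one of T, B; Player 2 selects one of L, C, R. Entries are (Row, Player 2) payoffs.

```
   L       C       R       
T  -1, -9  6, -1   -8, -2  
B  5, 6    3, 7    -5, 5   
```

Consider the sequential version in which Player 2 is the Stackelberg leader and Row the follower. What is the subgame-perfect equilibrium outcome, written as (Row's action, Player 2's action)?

(B, L)

Work backward from Row's decision.
- L: BR = B, leader payoff 6.
- C: BR = T, leader payoff -1.
- R: BR = B, leader payoff 5.
Among 6, -1, 5, the best is 6 at L. Subgame-perfect outcome: (B, L) with payoffs (5, 6).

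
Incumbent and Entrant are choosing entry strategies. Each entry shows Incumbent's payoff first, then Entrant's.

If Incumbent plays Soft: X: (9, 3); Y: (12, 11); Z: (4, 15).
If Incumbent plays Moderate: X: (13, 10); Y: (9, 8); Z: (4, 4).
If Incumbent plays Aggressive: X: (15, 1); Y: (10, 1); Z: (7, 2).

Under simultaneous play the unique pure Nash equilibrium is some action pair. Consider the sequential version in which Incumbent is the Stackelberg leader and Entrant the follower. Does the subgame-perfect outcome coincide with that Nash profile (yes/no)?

Solve by backward induction (Incumbent leads).
- Soft: Entrant compares 3, 11, 15 and picks Z; Incumbent would get 4.
- Moderate: Entrant compares 10, 8, 4 and picks X; Incumbent would get 13.
- Aggressive: Entrant compares 1, 1, 2 and picks Z; Incumbent would get 7.
Incumbent's induced payoffs are 4, 13, 7, so Incumbent commits to Moderate. Subgame-perfect outcome: (Moderate, X) with payoffs (13, 10).
For the simultaneous game, intersect best replies.
Incumbent's best replies: X→Aggressive; Y→Soft; Z→Aggressive.
Entrant's best replies: Soft→Z; Moderate→X; Aggressive→Z.
Only (Aggressive, Z) has each player best-responding; Nash payoffs (7, 2).
Sequential outcome (Moderate, X) differs from the Nash profile (Aggressive, Z).

no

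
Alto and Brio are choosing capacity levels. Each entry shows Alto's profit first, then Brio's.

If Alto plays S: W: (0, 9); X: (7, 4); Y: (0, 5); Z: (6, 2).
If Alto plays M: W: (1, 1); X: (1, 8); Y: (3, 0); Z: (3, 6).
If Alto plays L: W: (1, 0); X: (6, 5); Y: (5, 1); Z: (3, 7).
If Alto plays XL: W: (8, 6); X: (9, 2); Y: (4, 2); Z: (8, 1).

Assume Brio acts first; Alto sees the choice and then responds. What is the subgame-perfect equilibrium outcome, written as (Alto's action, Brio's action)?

(XL, W)

Work backward from Alto's decision.
- W: BR = XL, leader payoff 6.
- X: BR = XL, leader payoff 2.
- Y: BR = L, leader payoff 1.
- Z: BR = XL, leader payoff 1.
Among 6, 2, 1, 1, the best is 6 at W. Subgame-perfect outcome: (XL, W) with payoffs (8, 6).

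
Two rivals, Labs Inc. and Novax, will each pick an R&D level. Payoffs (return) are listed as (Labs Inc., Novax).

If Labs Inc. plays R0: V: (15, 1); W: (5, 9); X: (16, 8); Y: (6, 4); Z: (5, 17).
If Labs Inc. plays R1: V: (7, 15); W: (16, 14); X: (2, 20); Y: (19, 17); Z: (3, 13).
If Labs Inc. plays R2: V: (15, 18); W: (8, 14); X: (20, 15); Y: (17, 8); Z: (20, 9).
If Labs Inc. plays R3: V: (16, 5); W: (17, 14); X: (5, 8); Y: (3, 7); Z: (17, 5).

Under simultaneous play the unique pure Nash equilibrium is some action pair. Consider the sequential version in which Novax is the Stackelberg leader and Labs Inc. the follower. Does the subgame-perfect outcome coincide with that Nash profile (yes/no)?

no

Work backward from Labs Inc.'s decision.
- V → Labs Inc. plays R3 (best of 15, 7, 15, 16); Novax gets 5.
- W → Labs Inc. plays R3 (best of 5, 16, 8, 17); Novax gets 14.
- X → Labs Inc. plays R2 (best of 16, 2, 20, 5); Novax gets 15.
- Y → Labs Inc. plays R1 (best of 6, 19, 17, 3); Novax gets 17.
- Z → Labs Inc. plays R2 (best of 5, 3, 20, 17); Novax gets 9.
Novax's induced payoffs are 5, 14, 15, 17, 9, so Novax commits to Y. Subgame-perfect outcome: (R1, Y) with payoffs (19, 17).
Under simultaneous play:
Labs Inc.'s best replies: V→R3; W→R3; X→R2; Y→R1; Z→R2.
Novax's best replies: R0→Z; R1→X; R2→V; R3→W.
The unique mutual best reply is (R3, W), giving (17, 14).
Sequential outcome (R1, Y) differs from the Nash profile (R3, W).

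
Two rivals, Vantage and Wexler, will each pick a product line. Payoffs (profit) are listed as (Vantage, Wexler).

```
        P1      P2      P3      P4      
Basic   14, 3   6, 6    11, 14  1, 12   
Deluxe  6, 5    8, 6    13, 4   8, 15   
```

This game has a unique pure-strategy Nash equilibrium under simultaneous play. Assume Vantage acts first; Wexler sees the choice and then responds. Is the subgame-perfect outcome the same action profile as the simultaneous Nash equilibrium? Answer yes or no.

Backward induction with Vantage moving first.
- Basic: BR = P3, leader payoff 11.
- Deluxe: BR = P4, leader payoff 8.
Maximizing over 11, 8, Vantage chooses Basic. Subgame-perfect outcome: (Basic, P3) with payoffs (11, 14).
Now find the simultaneous Nash equilibrium.
Vantage's best replies: P1→Basic; P2→Deluxe; P3→Deluxe; P4→Deluxe.
Wexler's best replies: Basic→P3; Deluxe→P4.
The unique mutual best reply is (Deluxe, P4), giving (8, 15).
Sequential outcome (Basic, P3) differs from the Nash profile (Deluxe, P4).

no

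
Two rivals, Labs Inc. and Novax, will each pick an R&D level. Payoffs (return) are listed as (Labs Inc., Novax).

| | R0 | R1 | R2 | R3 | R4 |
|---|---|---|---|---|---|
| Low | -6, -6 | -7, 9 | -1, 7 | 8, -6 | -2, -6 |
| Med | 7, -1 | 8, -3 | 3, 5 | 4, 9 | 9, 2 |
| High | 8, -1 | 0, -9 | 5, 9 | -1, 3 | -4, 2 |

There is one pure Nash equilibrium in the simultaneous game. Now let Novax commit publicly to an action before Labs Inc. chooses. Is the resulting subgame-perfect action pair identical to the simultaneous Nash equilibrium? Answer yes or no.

yes

Work backward from Labs Inc.'s decision.
- R0: BR = High, leader payoff -1.
- R1: BR = Med, leader payoff -3.
- R2: BR = High, leader payoff 9.
- R3: BR = Low, leader payoff -6.
- R4: BR = Med, leader payoff 2.
Among -1, -3, 9, -6, 2, the best is 9 at R2. Subgame-perfect outcome: (High, R2) with payoffs (5, 9).
For the simultaneous game, intersect best replies.
Labs Inc.'s best replies: R0→High; R1→Med; R2→High; R3→Low; R4→Med.
Novax's best replies: Low→R1; Med→R3; High→R2.
The unique mutual best reply is (High, R2), giving (5, 9).
Sequential outcome (High, R2) coincides with the Nash profile (High, R2).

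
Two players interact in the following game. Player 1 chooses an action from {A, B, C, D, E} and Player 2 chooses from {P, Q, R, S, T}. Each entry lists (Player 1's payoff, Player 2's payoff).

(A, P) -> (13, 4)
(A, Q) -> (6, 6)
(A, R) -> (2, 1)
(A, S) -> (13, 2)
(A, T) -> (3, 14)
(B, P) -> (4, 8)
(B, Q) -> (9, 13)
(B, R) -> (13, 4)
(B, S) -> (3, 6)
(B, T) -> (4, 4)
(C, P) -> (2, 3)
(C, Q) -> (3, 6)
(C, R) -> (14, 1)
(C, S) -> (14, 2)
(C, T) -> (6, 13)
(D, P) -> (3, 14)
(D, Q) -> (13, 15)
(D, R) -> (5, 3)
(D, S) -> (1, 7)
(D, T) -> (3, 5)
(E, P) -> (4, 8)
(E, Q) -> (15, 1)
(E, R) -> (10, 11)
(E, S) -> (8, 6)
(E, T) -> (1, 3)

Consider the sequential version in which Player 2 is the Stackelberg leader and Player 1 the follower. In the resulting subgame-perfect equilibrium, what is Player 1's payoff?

Solve by backward induction (Player 2 leads).
- P: Player 1 compares 13, 4, 2, 3, 4 and picks A; Player 2 would get 4.
- Q: Player 1 compares 6, 9, 3, 13, 15 and picks E; Player 2 would get 1.
- R: Player 1 compares 2, 13, 14, 5, 10 and picks C; Player 2 would get 1.
- S: Player 1 compares 13, 3, 14, 1, 8 and picks C; Player 2 would get 2.
- T: Player 1 compares 3, 4, 6, 3, 1 and picks C; Player 2 would get 13.
Among 4, 1, 1, 2, 13, the best is 13 at T. Subgame-perfect outcome: (C, T) with payoffs (6, 13).

6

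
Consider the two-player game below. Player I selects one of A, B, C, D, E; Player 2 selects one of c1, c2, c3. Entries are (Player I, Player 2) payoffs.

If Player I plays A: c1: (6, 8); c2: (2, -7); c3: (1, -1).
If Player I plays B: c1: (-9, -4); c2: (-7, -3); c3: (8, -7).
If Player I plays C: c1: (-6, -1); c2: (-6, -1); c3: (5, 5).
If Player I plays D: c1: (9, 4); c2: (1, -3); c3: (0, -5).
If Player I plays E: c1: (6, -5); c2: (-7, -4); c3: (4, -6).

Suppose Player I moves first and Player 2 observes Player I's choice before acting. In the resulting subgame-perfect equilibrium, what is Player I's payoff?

9

Player 2 best-responds to each possible Player I move:
- A: Player 2 compares 8, -7, -1 and picks c1; Player I would get 6.
- B: Player 2 compares -4, -3, -7 and picks c2; Player I would get -7.
- C: Player 2 compares -1, -1, 5 and picks c3; Player I would get 5.
- D: Player 2 compares 4, -3, -5 and picks c1; Player I would get 9.
- E: Player 2 compares -5, -4, -6 and picks c2; Player I would get -7.
Among 6, -7, 5, 9, -7, the best is 9 at D. Subgame-perfect outcome: (D, c1) with payoffs (9, 4).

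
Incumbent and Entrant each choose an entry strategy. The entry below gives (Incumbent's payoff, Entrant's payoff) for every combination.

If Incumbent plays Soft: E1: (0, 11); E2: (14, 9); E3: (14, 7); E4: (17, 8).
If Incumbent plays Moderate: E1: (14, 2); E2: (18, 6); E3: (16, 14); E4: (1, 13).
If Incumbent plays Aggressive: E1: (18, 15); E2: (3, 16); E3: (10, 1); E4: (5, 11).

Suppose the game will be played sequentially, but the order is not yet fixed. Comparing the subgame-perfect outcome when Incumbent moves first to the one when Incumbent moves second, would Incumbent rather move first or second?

second

If Incumbent leads: Entrant's best replies are Soft→E1, Moderate→E3, Aggressive→E2; Incumbent's induced payoffs 0, 16, 3; outcome (Moderate, E3), payoffs (16, 14).
If Entrant leads: Incumbent's best replies are E1→Aggressive, E2→Moderate, E3→Moderate, E4→Soft; Entrant's induced payoffs 15, 6, 14, 8; outcome (Aggressive, E1), payoffs (18, 15).
Incumbent gets 16 moving first and 18 moving second, so Incumbent prefers to move second.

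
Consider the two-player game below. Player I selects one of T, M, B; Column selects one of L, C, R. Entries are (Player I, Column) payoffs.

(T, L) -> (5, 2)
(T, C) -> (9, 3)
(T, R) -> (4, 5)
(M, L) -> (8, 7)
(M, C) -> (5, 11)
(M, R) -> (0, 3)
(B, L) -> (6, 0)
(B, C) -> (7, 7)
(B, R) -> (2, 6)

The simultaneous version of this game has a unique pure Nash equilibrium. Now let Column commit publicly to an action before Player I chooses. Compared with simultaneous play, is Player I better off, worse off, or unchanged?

better off

Backward induction with Column moving first.
- L: Player I compares 5, 8, 6 and picks M; Column would get 7.
- C: Player I compares 9, 5, 7 and picks T; Column would get 3.
- R: Player I compares 4, 0, 2 and picks T; Column would get 5.
Column's induced payoffs are 7, 3, 5, so Column commits to L. Subgame-perfect outcome: (M, L) with payoffs (8, 7).
Under simultaneous play:
Player I's best replies: L→M; C→T; R→T.
Column's best replies: T→R; M→C; B→C.
Only (T, R) has each player best-responding; Nash payoffs (4, 5).
Player I earns 8 sequentially versus 4 at the Nash outcome: better off.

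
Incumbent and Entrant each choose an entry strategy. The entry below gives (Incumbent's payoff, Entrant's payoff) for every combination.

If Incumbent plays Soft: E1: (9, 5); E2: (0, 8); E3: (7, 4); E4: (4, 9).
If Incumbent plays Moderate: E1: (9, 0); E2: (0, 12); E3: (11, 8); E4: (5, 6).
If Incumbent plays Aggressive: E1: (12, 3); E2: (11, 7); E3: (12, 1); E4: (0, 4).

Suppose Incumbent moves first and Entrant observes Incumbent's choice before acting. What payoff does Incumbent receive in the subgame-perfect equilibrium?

Work backward from Entrant's decision.
- Soft: Entrant compares 5, 8, 4, 9 and picks E4; Incumbent would get 4.
- Moderate: Entrant compares 0, 12, 8, 6 and picks E2; Incumbent would get 0.
- Aggressive: Entrant compares 3, 7, 1, 4 and picks E2; Incumbent would get 11.
Maximizing over 4, 0, 11, Incumbent chooses Aggressive. Subgame-perfect outcome: (Aggressive, E2) with payoffs (11, 7).

11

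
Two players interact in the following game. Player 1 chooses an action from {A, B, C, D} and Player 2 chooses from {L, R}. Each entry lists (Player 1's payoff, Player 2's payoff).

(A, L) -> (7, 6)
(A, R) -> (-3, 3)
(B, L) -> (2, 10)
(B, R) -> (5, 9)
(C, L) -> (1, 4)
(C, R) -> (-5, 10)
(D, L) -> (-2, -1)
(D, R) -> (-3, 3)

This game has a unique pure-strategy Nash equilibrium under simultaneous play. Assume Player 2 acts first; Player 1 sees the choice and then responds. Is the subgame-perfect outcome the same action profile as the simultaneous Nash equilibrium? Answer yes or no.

Solve by backward induction (Player 2 leads).
- L → Player 1 plays A (best of 7, 2, 1, -2); Player 2 gets 6.
- R → Player 1 plays B (best of -3, 5, -5, -3); Player 2 gets 9.
Among 6, 9, the best is 9 at R. Subgame-perfect outcome: (B, R) with payoffs (5, 9).
Under simultaneous play:
Player 1's best replies: L→A; R→B.
Player 2's best replies: A→L; B→L; C→R; D→R.
Only (A, L) has each player best-responding; Nash payoffs (7, 6).
Sequential outcome (B, R) differs from the Nash profile (A, L).

no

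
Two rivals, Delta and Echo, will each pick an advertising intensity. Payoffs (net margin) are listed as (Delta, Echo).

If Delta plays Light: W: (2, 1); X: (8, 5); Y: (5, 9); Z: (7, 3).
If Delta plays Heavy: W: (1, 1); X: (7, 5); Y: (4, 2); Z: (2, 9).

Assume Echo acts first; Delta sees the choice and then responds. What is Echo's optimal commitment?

Y

Delta best-responds to each possible Echo move:
- W → Delta plays Light (best of 2, 1); Echo gets 1.
- X → Delta plays Light (best of 8, 7); Echo gets 5.
- Y → Delta plays Light (best of 5, 4); Echo gets 9.
- Z → Delta plays Light (best of 7, 2); Echo gets 3.
Among 1, 5, 9, 3, the best is 9 at Y. Subgame-perfect outcome: (Light, Y) with payoffs (5, 9).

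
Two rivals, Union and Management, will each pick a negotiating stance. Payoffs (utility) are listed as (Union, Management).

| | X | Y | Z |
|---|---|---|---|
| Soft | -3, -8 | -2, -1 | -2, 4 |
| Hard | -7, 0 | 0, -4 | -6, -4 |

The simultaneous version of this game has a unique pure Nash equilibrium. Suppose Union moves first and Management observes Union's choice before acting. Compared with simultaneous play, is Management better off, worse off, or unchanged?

Work backward from Management's decision.
- Soft → Management plays Z (best of -8, -1, 4); Union gets -2.
- Hard → Management plays X (best of 0, -4, -4); Union gets -7.
Maximizing over -2, -7, Union chooses Soft. Subgame-perfect outcome: (Soft, Z) with payoffs (-2, 4).
Under simultaneous play:
Union's best replies: X→Soft; Y→Hard; Z→Soft.
Management's best replies: Soft→Z; Hard→X.
The unique mutual best reply is (Soft, Z), giving (-2, 4).
Management earns 4 sequentially versus 4 at the Nash outcome: unchanged.

unchanged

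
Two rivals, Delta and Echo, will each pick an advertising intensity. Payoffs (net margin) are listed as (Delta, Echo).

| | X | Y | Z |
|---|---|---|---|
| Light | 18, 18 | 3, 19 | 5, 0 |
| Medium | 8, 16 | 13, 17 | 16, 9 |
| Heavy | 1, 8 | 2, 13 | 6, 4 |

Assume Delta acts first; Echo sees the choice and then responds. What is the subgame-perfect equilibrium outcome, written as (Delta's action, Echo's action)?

(Medium, Y)

Work backward from Echo's decision.
- Light → Echo plays Y (best of 18, 19, 0); Delta gets 3.
- Medium → Echo plays Y (best of 16, 17, 9); Delta gets 13.
- Heavy → Echo plays Y (best of 8, 13, 4); Delta gets 2.
Delta's induced payoffs are 3, 13, 2, so Delta commits to Medium. Subgame-perfect outcome: (Medium, Y) with payoffs (13, 17).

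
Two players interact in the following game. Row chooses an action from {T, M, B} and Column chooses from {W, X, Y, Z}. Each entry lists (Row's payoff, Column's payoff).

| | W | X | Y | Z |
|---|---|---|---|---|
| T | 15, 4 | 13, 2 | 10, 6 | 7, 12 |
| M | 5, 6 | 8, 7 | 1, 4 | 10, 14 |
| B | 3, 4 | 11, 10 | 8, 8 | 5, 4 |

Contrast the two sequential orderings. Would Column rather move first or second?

If Row leads: Column's best replies are T→Z, M→Z, B→X; Row's induced payoffs 7, 10, 11; outcome (B, X), payoffs (11, 10).
If Column leads: Row's best replies are W→T, X→T, Y→T, Z→M; Column's induced payoffs 4, 2, 6, 14; outcome (M, Z), payoffs (10, 14).
Column gets 14 moving first and 10 moving second, so Column prefers to move first.

first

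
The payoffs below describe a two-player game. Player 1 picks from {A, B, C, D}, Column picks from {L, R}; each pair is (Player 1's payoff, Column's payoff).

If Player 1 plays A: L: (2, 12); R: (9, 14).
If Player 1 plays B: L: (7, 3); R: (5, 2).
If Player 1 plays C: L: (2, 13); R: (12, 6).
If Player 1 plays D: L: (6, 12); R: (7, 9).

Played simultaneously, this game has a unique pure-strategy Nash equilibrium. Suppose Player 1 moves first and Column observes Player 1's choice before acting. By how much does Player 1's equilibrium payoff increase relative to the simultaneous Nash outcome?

Work backward from Column's decision.
- A → Column plays R (best of 12, 14); Player 1 gets 9.
- B → Column plays L (best of 3, 2); Player 1 gets 7.
- C → Column plays L (best of 13, 6); Player 1 gets 2.
- D → Column plays L (best of 12, 9); Player 1 gets 6.
Maximizing over 9, 7, 2, 6, Player 1 chooses A. Subgame-perfect outcome: (A, R) with payoffs (9, 14).
For the simultaneous game, intersect best replies.
Player 1's best replies: L→B; R→C.
Column's best replies: A→R; B→L; C→L; D→L.
The unique mutual best reply is (B, L), giving (7, 3).
Player 1's commitment gain: 9 − 7 = 2.

2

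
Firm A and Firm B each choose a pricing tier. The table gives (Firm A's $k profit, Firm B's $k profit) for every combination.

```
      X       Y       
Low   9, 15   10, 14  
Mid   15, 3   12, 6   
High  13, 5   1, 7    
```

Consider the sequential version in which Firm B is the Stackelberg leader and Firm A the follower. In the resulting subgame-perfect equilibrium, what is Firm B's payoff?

Backward induction with Firm B moving first.
- X: Firm A compares 9, 15, 13 and picks Mid; Firm B would get 3.
- Y: Firm A compares 10, 12, 1 and picks Mid; Firm B would get 6.
Among 3, 6, the best is 6 at Y. Subgame-perfect outcome: (Mid, Y) with payoffs (12, 6).

6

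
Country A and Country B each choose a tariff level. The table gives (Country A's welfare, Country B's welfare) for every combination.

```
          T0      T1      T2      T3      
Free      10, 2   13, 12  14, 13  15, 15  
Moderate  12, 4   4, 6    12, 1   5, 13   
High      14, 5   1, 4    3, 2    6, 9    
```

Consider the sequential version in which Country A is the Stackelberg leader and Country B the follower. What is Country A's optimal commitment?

Work backward from Country B's decision.
- Free: Country B compares 2, 12, 13, 15 and picks T3; Country A would get 15.
- Moderate: Country B compares 4, 6, 1, 13 and picks T3; Country A would get 5.
- High: Country B compares 5, 4, 2, 9 and picks T3; Country A would get 6.
Country A's induced payoffs are 15, 5, 6, so Country A commits to Free. Subgame-perfect outcome: (Free, T3) with payoffs (15, 15).

Free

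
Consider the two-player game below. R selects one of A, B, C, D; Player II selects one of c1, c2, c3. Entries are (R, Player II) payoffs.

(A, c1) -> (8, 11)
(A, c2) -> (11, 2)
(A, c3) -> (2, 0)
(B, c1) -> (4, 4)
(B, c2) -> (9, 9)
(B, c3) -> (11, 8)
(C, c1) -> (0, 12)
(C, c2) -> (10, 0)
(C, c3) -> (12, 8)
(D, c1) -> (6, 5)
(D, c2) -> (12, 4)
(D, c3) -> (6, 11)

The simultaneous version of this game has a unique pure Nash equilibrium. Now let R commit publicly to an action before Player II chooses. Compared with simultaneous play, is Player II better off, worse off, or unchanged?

worse off

Solve by backward induction (R leads).
- A → Player II plays c1 (best of 11, 2, 0); R gets 8.
- B → Player II plays c2 (best of 4, 9, 8); R gets 9.
- C → Player II plays c1 (best of 12, 0, 8); R gets 0.
- D → Player II plays c3 (best of 5, 4, 11); R gets 6.
Among 8, 9, 0, 6, the best is 9 at B. Subgame-perfect outcome: (B, c2) with payoffs (9, 9).
Under simultaneous play:
R's best replies: c1→A; c2→D; c3→C.
Player II's best replies: A→c1; B→c2; C→c1; D→c3.
Only (A, c1) has each player best-responding; Nash payoffs (8, 11).
Player II earns 9 sequentially versus 11 at the Nash outcome: worse off.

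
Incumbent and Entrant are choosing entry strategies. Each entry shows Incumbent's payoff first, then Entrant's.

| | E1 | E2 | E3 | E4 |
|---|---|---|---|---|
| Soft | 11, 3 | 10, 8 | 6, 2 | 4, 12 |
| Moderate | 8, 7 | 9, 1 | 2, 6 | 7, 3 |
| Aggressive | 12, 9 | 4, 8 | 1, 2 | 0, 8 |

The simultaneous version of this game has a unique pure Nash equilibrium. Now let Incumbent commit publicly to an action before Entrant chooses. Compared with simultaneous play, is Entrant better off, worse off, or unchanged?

Work backward from Entrant's decision.
- Soft: BR = E4, leader payoff 4.
- Moderate: BR = E1, leader payoff 8.
- Aggressive: BR = E1, leader payoff 12.
Maximizing over 4, 8, 12, Incumbent chooses Aggressive. Subgame-perfect outcome: (Aggressive, E1) with payoffs (12, 9).
For the simultaneous game, intersect best replies.
Incumbent's best replies: E1→Aggressive; E2→Soft; E3→Soft; E4→Moderate.
Entrant's best replies: Soft→E4; Moderate→E1; Aggressive→E1.
Only (Aggressive, E1) has each player best-responding; Nash payoffs (12, 9).
Entrant earns 9 sequentially versus 9 at the Nash outcome: unchanged.

unchanged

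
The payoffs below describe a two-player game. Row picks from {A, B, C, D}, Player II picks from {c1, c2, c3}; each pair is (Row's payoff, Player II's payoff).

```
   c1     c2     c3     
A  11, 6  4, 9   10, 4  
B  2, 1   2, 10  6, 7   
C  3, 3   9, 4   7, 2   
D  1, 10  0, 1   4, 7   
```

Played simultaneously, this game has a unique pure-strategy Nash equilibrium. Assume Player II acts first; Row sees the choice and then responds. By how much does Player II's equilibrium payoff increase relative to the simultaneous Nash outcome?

Work backward from Row's decision.
- c1 → Row plays A (best of 11, 2, 3, 1); Player II gets 6.
- c2 → Row plays C (best of 4, 2, 9, 0); Player II gets 4.
- c3 → Row plays A (best of 10, 6, 7, 4); Player II gets 4.
Maximizing over 6, 4, 4, Player II chooses c1. Subgame-perfect outcome: (A, c1) with payoffs (11, 6).
Under simultaneous play:
Row's best replies: c1→A; c2→C; c3→A.
Player II's best replies: A→c2; B→c2; C→c2; D→c1.
The unique mutual best reply is (C, c2), giving (9, 4).
Player II's commitment gain: 6 − 4 = 2.

2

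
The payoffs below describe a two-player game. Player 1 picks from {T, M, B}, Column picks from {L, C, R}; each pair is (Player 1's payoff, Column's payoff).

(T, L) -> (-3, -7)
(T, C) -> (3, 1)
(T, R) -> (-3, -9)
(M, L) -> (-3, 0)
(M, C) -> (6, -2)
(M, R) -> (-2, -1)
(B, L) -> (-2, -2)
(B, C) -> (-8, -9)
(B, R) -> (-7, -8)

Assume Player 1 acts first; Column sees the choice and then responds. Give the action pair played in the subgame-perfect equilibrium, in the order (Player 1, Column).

(T, C)

Backward induction with Player 1 moving first.
- T → Column plays C (best of -7, 1, -9); Player 1 gets 3.
- M → Column plays L (best of 0, -2, -1); Player 1 gets -3.
- B → Column plays L (best of -2, -9, -8); Player 1 gets -2.
Maximizing over 3, -3, -2, Player 1 chooses T. Subgame-perfect outcome: (T, C) with payoffs (3, 1).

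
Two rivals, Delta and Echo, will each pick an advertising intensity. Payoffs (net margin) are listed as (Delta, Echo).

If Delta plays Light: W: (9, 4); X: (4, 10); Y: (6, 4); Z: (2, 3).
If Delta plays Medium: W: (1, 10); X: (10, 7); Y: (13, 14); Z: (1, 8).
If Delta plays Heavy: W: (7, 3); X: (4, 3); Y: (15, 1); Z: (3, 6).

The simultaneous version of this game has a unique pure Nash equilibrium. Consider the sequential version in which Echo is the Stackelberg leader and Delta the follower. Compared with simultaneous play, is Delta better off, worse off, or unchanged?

Backward induction with Echo moving first.
- W: BR = Light, leader payoff 4.
- X: BR = Medium, leader payoff 7.
- Y: BR = Heavy, leader payoff 1.
- Z: BR = Heavy, leader payoff 6.
Echo's induced payoffs are 4, 7, 1, 6, so Echo commits to X. Subgame-perfect outcome: (Medium, X) with payoffs (10, 7).
Now find the simultaneous Nash equilibrium.
Delta's best replies: W→Light; X→Medium; Y→Heavy; Z→Heavy.
Echo's best replies: Light→X; Medium→Y; Heavy→Z.
The unique mutual best reply is (Heavy, Z), giving (3, 6).
Delta earns 10 sequentially versus 3 at the Nash outcome: better off.

better off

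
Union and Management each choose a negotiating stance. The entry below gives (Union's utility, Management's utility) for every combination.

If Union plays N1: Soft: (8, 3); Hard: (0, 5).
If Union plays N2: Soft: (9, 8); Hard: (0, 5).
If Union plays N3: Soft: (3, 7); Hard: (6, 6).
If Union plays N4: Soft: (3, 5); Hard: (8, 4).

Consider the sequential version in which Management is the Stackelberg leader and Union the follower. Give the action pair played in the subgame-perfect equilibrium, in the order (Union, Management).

Union best-responds to each possible Management move:
- Soft: Union compares 8, 9, 3, 3 and picks N2; Management would get 8.
- Hard: Union compares 0, 0, 6, 8 and picks N4; Management would get 4.
Management's induced payoffs are 8, 4, so Management commits to Soft. Subgame-perfect outcome: (N2, Soft) with payoffs (9, 8).

(N2, Soft)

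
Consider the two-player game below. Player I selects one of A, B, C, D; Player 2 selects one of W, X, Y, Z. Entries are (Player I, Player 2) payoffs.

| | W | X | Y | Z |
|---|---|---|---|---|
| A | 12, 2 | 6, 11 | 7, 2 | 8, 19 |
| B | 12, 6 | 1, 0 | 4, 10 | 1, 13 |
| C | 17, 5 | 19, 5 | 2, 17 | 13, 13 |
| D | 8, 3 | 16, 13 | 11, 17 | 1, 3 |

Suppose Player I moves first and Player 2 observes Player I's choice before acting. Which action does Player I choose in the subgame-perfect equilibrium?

D

Work backward from Player 2's decision.
- A → Player 2 plays Z (best of 2, 11, 2, 19); Player I gets 8.
- B → Player 2 plays Z (best of 6, 0, 10, 13); Player I gets 1.
- C → Player 2 plays Y (best of 5, 5, 17, 13); Player I gets 2.
- D → Player 2 plays Y (best of 3, 13, 17, 3); Player I gets 11.
Among 8, 1, 2, 11, the best is 11 at D. Subgame-perfect outcome: (D, Y) with payoffs (11, 17).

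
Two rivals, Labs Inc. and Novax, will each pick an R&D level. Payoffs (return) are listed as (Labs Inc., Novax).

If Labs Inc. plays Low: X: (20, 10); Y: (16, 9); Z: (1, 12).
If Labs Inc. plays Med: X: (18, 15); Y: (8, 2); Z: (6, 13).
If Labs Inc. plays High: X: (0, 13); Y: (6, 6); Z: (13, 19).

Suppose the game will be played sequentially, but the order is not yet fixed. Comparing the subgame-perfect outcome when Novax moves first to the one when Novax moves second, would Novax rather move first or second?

If Labs Inc. leads: Novax's best replies are Low→Z, Med→X, High→Z; Labs Inc.'s induced payoffs 1, 18, 13; outcome (Med, X), payoffs (18, 15).
If Novax leads: Labs Inc.'s best replies are X→Low, Y→Low, Z→High; Novax's induced payoffs 10, 9, 19; outcome (High, Z), payoffs (13, 19).
Novax gets 19 moving first and 15 moving second, so Novax prefers to move first.

first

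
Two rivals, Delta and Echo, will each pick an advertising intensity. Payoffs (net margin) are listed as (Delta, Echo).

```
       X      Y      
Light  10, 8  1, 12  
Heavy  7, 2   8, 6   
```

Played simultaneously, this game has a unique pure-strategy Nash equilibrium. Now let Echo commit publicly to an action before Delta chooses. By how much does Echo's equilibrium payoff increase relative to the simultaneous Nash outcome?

Work backward from Delta's decision.
- X: Delta compares 10, 7 and picks Light; Echo would get 8.
- Y: Delta compares 1, 8 and picks Heavy; Echo would get 6.
Echo's induced payoffs are 8, 6, so Echo commits to X. Subgame-perfect outcome: (Light, X) with payoffs (10, 8).
For the simultaneous game, intersect best replies.
Delta's best replies: X→Light; Y→Heavy.
Echo's best replies: Light→Y; Heavy→Y.
The unique mutual best reply is (Heavy, Y), giving (8, 6).
Echo's commitment gain: 8 − 6 = 2.

2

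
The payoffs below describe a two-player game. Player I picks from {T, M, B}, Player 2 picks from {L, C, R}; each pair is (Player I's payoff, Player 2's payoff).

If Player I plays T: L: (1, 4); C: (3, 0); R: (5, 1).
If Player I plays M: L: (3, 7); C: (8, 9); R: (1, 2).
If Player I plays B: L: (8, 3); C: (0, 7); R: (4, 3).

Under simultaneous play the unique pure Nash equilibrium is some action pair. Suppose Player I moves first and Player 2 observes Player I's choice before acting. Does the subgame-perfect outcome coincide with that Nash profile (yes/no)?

Backward induction with Player I moving first.
- T → Player 2 plays L (best of 4, 0, 1); Player I gets 1.
- M → Player 2 plays C (best of 7, 9, 2); Player I gets 8.
- B → Player 2 plays C (best of 3, 7, 3); Player I gets 0.
Player I's induced payoffs are 1, 8, 0, so Player I commits to M. Subgame-perfect outcome: (M, C) with payoffs (8, 9).
Now find the simultaneous Nash equilibrium.
Player I's best replies: L→B; C→M; R→T.
Player 2's best replies: T→L; M→C; B→C.
The unique mutual best reply is (M, C), giving (8, 9).
Sequential outcome (M, C) coincides with the Nash profile (M, C).

yes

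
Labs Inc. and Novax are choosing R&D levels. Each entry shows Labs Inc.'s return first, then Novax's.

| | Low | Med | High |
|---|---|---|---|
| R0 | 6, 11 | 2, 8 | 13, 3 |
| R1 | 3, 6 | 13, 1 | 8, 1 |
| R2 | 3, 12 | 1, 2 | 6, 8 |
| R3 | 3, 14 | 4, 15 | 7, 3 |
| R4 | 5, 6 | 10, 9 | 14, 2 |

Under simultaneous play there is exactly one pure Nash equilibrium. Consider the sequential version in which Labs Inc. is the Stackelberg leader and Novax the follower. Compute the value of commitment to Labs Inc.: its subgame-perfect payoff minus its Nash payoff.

Work backward from Novax's decision.
- R0: Novax compares 11, 8, 3 and picks Low; Labs Inc. would get 6.
- R1: Novax compares 6, 1, 1 and picks Low; Labs Inc. would get 3.
- R2: Novax compares 12, 2, 8 and picks Low; Labs Inc. would get 3.
- R3: Novax compares 14, 15, 3 and picks Med; Labs Inc. would get 4.
- R4: Novax compares 6, 9, 2 and picks Med; Labs Inc. would get 10.
Maximizing over 6, 3, 3, 4, 10, Labs Inc. chooses R4. Subgame-perfect outcome: (R4, Med) with payoffs (10, 9).
Now find the simultaneous Nash equilibrium.
Labs Inc.'s best replies: Low→R0; Med→R1; High→R4.
Novax's best replies: R0→Low; R1→Low; R2→Low; R3→Med; R4→Med.
Only (R0, Low) has each player best-responding; Nash payoffs (6, 11).
Labs Inc.'s commitment gain: 10 − 6 = 4.

4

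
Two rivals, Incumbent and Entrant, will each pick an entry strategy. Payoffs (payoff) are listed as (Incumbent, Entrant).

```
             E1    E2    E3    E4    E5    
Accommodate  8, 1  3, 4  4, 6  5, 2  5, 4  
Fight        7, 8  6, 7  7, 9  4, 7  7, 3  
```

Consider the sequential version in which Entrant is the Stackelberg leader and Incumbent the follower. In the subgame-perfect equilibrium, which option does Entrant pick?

E3

Backward induction with Entrant moving first.
- E1: Incumbent compares 8, 7 and picks Accommodate; Entrant would get 1.
- E2: Incumbent compares 3, 6 and picks Fight; Entrant would get 7.
- E3: Incumbent compares 4, 7 and picks Fight; Entrant would get 9.
- E4: Incumbent compares 5, 4 and picks Accommodate; Entrant would get 2.
- E5: Incumbent compares 5, 7 and picks Fight; Entrant would get 3.
Entrant's induced payoffs are 1, 7, 9, 2, 3, so Entrant commits to E3. Subgame-perfect outcome: (Fight, E3) with payoffs (7, 9).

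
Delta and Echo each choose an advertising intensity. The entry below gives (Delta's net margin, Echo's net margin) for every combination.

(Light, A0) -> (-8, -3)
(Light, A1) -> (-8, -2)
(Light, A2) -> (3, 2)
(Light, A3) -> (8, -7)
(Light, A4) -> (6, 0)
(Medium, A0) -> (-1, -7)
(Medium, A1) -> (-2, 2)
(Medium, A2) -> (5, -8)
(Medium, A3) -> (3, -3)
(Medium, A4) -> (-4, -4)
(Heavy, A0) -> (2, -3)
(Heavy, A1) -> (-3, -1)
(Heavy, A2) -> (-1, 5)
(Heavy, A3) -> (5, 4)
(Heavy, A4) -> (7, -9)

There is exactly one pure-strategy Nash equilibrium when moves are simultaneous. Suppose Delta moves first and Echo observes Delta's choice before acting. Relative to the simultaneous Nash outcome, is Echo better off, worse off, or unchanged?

unchanged

Echo best-responds to each possible Delta move:
- Light: Echo compares -3, -2, 2, -7, 0 and picks A2; Delta would get 3.
- Medium: Echo compares -7, 2, -8, -3, -4 and picks A1; Delta would get -2.
- Heavy: Echo compares -3, -1, 5, 4, -9 and picks A2; Delta would get -1.
Among 3, -2, -1, the best is 3 at Light. Subgame-perfect outcome: (Light, A2) with payoffs (3, 2).
Under simultaneous play:
Delta's best replies: A0→Heavy; A1→Medium; A2→Medium; A3→Light; A4→Heavy.
Echo's best replies: Light→A2; Medium→A1; Heavy→A2.
Only (Medium, A1) has each player best-responding; Nash payoffs (-2, 2).
Echo earns 2 sequentially versus 2 at the Nash outcome: unchanged.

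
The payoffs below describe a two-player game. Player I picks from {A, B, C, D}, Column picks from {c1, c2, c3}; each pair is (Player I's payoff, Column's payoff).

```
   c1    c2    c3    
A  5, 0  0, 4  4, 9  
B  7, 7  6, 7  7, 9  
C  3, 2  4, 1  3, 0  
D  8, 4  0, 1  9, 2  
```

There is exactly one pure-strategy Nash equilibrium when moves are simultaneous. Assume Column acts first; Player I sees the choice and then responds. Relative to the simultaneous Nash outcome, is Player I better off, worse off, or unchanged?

worse off

Backward induction with Column moving first.
- c1: Player I compares 5, 7, 3, 8 and picks D; Column would get 4.
- c2: Player I compares 0, 6, 4, 0 and picks B; Column would get 7.
- c3: Player I compares 4, 7, 3, 9 and picks D; Column would get 2.
Among 4, 7, 2, the best is 7 at c2. Subgame-perfect outcome: (B, c2) with payoffs (6, 7).
Now find the simultaneous Nash equilibrium.
Player I's best replies: c1→D; c2→B; c3→D.
Column's best replies: A→c3; B→c3; C→c1; D→c1.
The unique mutual best reply is (D, c1), giving (8, 4).
Player I earns 6 sequentially versus 8 at the Nash outcome: worse off.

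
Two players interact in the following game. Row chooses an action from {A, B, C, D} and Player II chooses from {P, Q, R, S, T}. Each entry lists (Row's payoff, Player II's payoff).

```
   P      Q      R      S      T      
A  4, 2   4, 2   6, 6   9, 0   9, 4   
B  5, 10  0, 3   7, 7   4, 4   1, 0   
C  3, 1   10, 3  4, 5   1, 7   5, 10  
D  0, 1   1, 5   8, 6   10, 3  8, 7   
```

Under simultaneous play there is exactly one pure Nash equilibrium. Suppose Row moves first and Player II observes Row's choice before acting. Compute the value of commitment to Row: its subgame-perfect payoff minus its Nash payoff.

3

Player II best-responds to each possible Row move:
- A: Player II compares 2, 2, 6, 0, 4 and picks R; Row would get 6.
- B: Player II compares 10, 3, 7, 4, 0 and picks P; Row would get 5.
- C: Player II compares 1, 3, 5, 7, 10 and picks T; Row would get 5.
- D: Player II compares 1, 5, 6, 3, 7 and picks T; Row would get 8.
Row's induced payoffs are 6, 5, 5, 8, so Row commits to D. Subgame-perfect outcome: (D, T) with payoffs (8, 7).
Under simultaneous play:
Row's best replies: P→B; Q→C; R→D; S→D; T→A.
Player II's best replies: A→R; B→P; C→T; D→T.
The unique mutual best reply is (B, P), giving (5, 10).
Row's commitment gain: 8 − 5 = 3.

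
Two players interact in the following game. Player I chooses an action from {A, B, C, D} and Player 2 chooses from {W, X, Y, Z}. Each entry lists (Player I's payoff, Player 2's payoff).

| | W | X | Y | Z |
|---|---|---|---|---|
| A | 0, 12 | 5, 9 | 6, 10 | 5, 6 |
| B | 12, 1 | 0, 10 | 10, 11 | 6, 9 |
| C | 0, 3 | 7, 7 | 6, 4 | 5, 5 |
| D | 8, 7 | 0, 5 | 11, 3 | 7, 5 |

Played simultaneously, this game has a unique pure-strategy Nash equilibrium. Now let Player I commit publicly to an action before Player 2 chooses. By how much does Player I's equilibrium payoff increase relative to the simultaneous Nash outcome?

Work backward from Player 2's decision.
- A → Player 2 plays W (best of 12, 9, 10, 6); Player I gets 0.
- B → Player 2 plays Y (best of 1, 10, 11, 9); Player I gets 10.
- C → Player 2 plays X (best of 3, 7, 4, 5); Player I gets 7.
- D → Player 2 plays W (best of 7, 5, 3, 5); Player I gets 8.
Among 0, 10, 7, 8, the best is 10 at B. Subgame-perfect outcome: (B, Y) with payoffs (10, 11).
Under simultaneous play:
Player I's best replies: W→B; X→C; Y→D; Z→D.
Player 2's best replies: A→W; B→Y; C→X; D→W.
Only (C, X) has each player best-responding; Nash payoffs (7, 7).
Player I's commitment gain: 10 − 7 = 3.

3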